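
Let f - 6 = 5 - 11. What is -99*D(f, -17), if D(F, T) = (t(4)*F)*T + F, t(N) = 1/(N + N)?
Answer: 0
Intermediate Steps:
t(N) = 1/(2*N)
f = 0 (f = 6 + (5 - 11) = 6 - 6 = 0)
D(F, T) = F + F*T/8 (D(F, T) = (((½)/4)*F)*T + F = (((½)*(¼))*F)*T + F = (F/8)*T + F = F*T/8 + F = F + F*T/8)
-99*D(f, -17) = -99*0*(8 - 17)/8 = -99*0*(-9)/8 = -99*0 = 0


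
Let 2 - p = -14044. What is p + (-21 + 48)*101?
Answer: 16773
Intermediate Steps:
p = 14046 (p = 2 - 1*(-14044) = 2 + 14044 = 14046)
p + (-21 + 48)*101 = 14046 + (-21 + 48)*101 = 14046 + 27*101 = 14046 + 2727 = 16773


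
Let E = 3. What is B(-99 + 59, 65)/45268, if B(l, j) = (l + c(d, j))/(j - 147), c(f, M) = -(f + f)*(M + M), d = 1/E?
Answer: 95/2783982 ≈ 3.4124e-5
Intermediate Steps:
d = 1/3 ≈ 0.33333
c(f, M) = -4*M*f (c(f, M) = -2*f*2*M = -4*M*f)
B(l, j) = (l - 4*j/3)/(-147 + j) (B(l, j) = (l - 4*j*1/3)/(j - 147) = (l - 4*j/3)/(-147 + j))
B(-99 + 59, 65)/45268 = (((-99 + 59) - 4/3*65)/(-147 + 65))/45268 = ((-40 - 260/3)/(-82))*(1/45268) = -1/82*(-380/3)*(1/45268) = (190/123)*(1/45268) = 95/2783982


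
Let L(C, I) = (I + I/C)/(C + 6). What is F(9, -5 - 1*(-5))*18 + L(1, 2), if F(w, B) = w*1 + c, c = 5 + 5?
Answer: 2398/7 ≈ 342.57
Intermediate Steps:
c = 10
L(C, I) = (I + I/C)/(6 + C)
F(w, B) = 10 + w (F(w, B) = w*1 + 10 = w + 10 = 10 + w)
F(9, -5 - 1*(-5))*18 + L(1, 2) = (10 + 9)*18 + 2*(1 + 1)/(1*(6 + 1)) = 19*18 + 2*1*2/7 = 342 + 2*1*(1/7)*2 = 342 + 4/7 = 2398/7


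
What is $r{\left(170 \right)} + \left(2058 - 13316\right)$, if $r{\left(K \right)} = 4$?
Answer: $-11254$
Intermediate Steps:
$r{\left(170 \right)} + \left(2058 - 13316\right) = 4 + \left(2058 - 13316\right) = 4 - 11258 = -11254$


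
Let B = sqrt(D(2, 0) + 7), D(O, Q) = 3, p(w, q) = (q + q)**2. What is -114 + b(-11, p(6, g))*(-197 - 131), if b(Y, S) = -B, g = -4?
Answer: -114 + 328*sqrt(10) ≈ 923.23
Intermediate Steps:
p(w, q) = 4*q**2 (p(w, q) = (2*q)**2 = 4*q**2)
B = sqrt(10) (B = sqrt(3 + 7) = sqrt(10) ≈ 3.1623)
b(Y, S) = -sqrt(10)
-114 + b(-11, p(6, g))*(-197 - 131) = -114 + (-sqrt(10))*(-197 - 131) = -114 - sqrt(10)*(-328) = -114 + 328*sqrt(10)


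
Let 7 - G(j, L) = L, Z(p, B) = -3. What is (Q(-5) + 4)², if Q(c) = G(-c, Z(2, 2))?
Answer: 196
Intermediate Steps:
G(j, L) = 7 - L
Q(c) = 10 (Q(c) = 7 - 1*(-3) = 7 + 3 = 10)
(Q(-5) + 4)² = (10 + 4)² = 14² = 196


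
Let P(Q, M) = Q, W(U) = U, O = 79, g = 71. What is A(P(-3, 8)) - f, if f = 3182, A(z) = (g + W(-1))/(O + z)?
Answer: -120881/38 ≈ -3181.1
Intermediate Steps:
A(z) = 70/(79 + z) (A(z) = (71 - 1)/(79 + z) = 70/(79 + z))
A(P(-3, 8)) - f = 70/(79 - 3) - 1*3182 = 70/76 - 3182 = 70*(1/76) - 3182 = 35/38 - 3182 = -120881/38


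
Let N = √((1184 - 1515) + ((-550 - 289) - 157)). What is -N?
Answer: -I*√1327 ≈ -36.428*I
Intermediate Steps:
N = I*√1327 (N = √(-331 + (-839 - 157)) = √(-331 - 996) = √(-1327) = I*√1327 ≈ 36.428*I)
-N = -I*√1327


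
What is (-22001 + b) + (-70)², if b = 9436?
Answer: -7665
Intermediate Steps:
(-22001 + b) + (-70)² = (-22001 + 9436) + (-70)² = -12565 + 4900 = -7665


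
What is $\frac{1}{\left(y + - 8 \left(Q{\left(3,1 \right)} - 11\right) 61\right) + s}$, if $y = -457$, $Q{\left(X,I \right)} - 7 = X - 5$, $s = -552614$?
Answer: $- \frac{1}{550143} \approx -1.8177 \cdot 10^{-6}$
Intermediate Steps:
$Q{\left(X,I \right)} = 2 + X$ ($Q{\left(X,I \right)} = 7 + \left(X - 5\right) = 7 + \left(-5 + X\right) = 2 + X$)
$\frac{1}{\left(y + - 8 \left(Q{\left(3,1 \right)} - 11\right) 61\right) + s} = \frac{1}{\left(-457 + - 8 \left(\left(2 + 3\right) - 11\right) 61\right) - 552614} = \frac{1}{\left(-457 + - 8 \left(5 - 11\right) 61\right) - 552614} = \frac{1}{\left(-457 + \left(-8\right) \left(-6\right) 61\right) - 552614} = \frac{1}{\left(-457 + 48 \cdot 61\right) - 552614} = \frac{1}{\left(-457 + 2928\right) - 552614} = \frac{1}{2471 - 552614} = \frac{1}{-550143} = - \frac{1}{550143}$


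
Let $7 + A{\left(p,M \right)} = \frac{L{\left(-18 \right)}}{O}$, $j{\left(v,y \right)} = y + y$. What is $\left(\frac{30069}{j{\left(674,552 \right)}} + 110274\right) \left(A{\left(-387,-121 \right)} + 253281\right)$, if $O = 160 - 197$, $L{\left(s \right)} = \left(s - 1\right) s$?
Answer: $\frac{95092155417645}{3404} \approx 2.7935 \cdot 10^{10}$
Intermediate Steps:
$L{\left(s \right)} = s \left(-1 + s\right)$ ($L{\left(s \right)} = \left(-1 + s\right) s = s \left(-1 + s\right)$)
$j{\left(v,y \right)} = 2 y$
$O = -37$ ($O = 160 - 197 = -37$)
$A{\left(p,M \right)} = - \frac{601}{37}$ ($A{\left(p,M \right)} = -7 + \frac{\left(-18\right) \left(-1 - 18\right)}{-37} = -7 + \left(-18\right) \left(-19\right) \left(- \frac{1}{37}\right) = -7 + 342 \left(- \frac{1}{37}\right) = -7 - \frac{342}{37} = - \frac{601}{37}$)
$\left(\frac{30069}{j{\left(674,552 \right)}} + 110274\right) \left(A{\left(-387,-121 \right)} + 253281\right) = \left(\frac{30069}{2 \cdot 552} + 110274\right) \left(- \frac{601}{37} + 253281\right) = \left(\frac{30069}{1104} + 110274\right) \frac{9370796}{37} = \left(30069 \cdot \frac{1}{1104} + 110274\right) \frac{9370796}{37} = \left(\frac{10023}{368} + 110274\right) \frac{9370796}{37} = \frac{40590855}{368} \cdot \frac{9370796}{37} = \frac{95092155417645}{3404}$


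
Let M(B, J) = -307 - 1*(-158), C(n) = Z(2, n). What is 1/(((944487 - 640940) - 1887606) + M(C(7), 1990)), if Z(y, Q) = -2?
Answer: -1/1584208 ≈ -6.3123e-7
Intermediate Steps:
C(n) = -2
M(B, J) = -149 (M(B, J) = -307 + 158 = -149)
1/(((944487 - 640940) - 1887606) + M(C(7), 1990)) = 1/(((944487 - 640940) - 1887606) - 149) = 1/((303547 - 1887606) - 149) = 1/(-1584059 - 149) = 1/(-1584208) = -1/1584208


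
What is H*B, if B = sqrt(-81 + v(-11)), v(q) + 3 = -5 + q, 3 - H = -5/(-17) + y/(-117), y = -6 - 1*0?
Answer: 17600*I/663 ≈ 26.546*I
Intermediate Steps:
y = -6 (y = -6 + 0 = -6)
H = 1760/663 (H = 3 - (-5/(-17) - 6/(-117)) = 3 - (-5*(-1/17) - 6*(-1/117)) = 3 - (5/17 + 2/39) = 3 - 1*229/663 = 3 - 229/663 = 1760/663 ≈ 2.6546)
v(q) = -8 + q (v(q) = -3 + (-5 + q) = -8 + q)
B = 10*I (B = sqrt(-81 + (-8 - 11)) = sqrt(-81 - 19) = sqrt(-100) = 10*I ≈ 10.0*I)
H*B = 1760*(10*I)/663 = 17600*I/663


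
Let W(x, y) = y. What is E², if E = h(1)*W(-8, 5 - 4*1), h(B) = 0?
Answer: 0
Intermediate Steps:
E = 0 (E = 0*(5 - 4*1) = 0*(5 - 4) = 0*1 = 0)
E² = 0² = 0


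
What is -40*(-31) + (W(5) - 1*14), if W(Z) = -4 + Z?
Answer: 1227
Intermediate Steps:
-40*(-31) + (W(5) - 1*14) = -40*(-31) + ((-4 + 5) - 1*14) = 1240 + (1 - 14) = 1240 - 13 = 1227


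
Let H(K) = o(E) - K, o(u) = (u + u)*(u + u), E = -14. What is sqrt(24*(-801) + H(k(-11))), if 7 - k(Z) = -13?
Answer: 2*I*sqrt(4615) ≈ 135.87*I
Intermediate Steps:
k(Z) = 20 (k(Z) = 7 - 1*(-13) = 7 + 13 = 20)
o(u) = 4*u**2 (o(u) = (2*u)*(2*u) = 4*u**2)
H(K) = 784 - K (H(K) = 4*(-14)**2 - K = 4*196 - K = 784 - K)
sqrt(24*(-801) + H(k(-11))) = sqrt(24*(-801) + (784 - 1*20)) = sqrt(-19224 + (784 - 20)) = sqrt(-19224 + 764) = sqrt(-18460) = 2*I*sqrt(4615)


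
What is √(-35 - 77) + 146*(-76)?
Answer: -11096 + 4*I*√7 ≈ -11096.0 + 10.583*I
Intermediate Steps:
√(-35 - 77) + 146*(-76) = √(-112) - 11096 = 4*I*√7 - 11096 = -11096 + 4*I*√7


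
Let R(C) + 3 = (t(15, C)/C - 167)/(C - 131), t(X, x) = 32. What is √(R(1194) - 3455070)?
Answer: I*√1391465486795839746/634611 ≈ 1858.8*I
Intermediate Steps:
R(C) = -3 + (-167 + 32/C)/(-131 + C) (R(C) = -3 + (32/C - 167)/(C - 131) = -3 + (-167 + 32/C)/(-131 + C))
√(R(1194) - 3455070) = √((32 - 3*1194² + 226*1194)/(1194*(-131 + 1194)) - 3455070) = √((1/1194)*(32 - 3*1425636 + 269844)/1063 - 3455070) = √((1/1194)*(1/1063)*(32 - 4276908 + 269844) - 3455070) = √((1/1194)*(1/1063)*(-4007032) - 3455070) = √(-2003516/634611 - 3455070) = √(-2192627431286/634611) = I*√1391465486795839746/634611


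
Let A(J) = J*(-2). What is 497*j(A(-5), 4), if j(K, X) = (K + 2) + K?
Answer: 10934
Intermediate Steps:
A(J) = -2*J
j(K, X) = 2 + 2*K (j(K, X) = (2 + K) + K = 2 + 2*K)
497*j(A(-5), 4) = 497*(2 + 2*(-2*(-5))) = 497*(2 + 2*10) = 497*(2 + 20) = 497*22 = 10934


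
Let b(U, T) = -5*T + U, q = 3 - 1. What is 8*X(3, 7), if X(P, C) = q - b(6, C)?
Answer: 248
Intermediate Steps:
q = 2
b(U, T) = U - 5*T
X(P, C) = -4 + 5*C (X(P, C) = 2 - (6 - 5*C) = 2 + (-6 + 5*C) = -4 + 5*C)
8*X(3, 7) = 8*(-4 + 5*7) = 8*(-4 + 35) = 8*31 = 248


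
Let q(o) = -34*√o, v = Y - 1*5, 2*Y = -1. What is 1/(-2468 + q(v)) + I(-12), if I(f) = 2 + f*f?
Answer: 445107652/3048691 + 17*I*√22/6097382 ≈ 146.0 + 1.3077e-5*I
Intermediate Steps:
Y = -½ (Y = (½)*(-1) = -½ ≈ -0.50000)
v = -11/2 (v = -½ - 1*5 = -½ - 5 = -11/2 ≈ -5.5000)
I(f) = 2 + f²
1/(-2468 + q(v)) + I(-12) = 1/(-2468 - 17*I*√22) + (2 + (-12)²) = 1/(-2468 - 17*I*√22) + (2 + 144) = 1/(-2468 - 17*I*√22) + 146 = 146 + 1/(-2468 - 17*I*√22)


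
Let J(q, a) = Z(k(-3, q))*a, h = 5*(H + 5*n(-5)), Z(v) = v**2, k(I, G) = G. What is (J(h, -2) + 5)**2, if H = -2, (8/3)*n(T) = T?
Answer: 42793128225/1024 ≈ 4.1790e+7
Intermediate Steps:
n(T) = 3*T/8
h = -455/8 (h = 5*(-2 + 5*((3/8)*(-5))) = 5*(-2 + 5*(-15/8)) = 5*(-2 - 75/8) = 5*(-91/8) = -455/8 ≈ -56.875)
J(q, a) = a*q**2 (J(q, a) = q**2*a = a*q**2)
(J(h, -2) + 5)**2 = (-2*(-455/8)**2 + 5)**2 = (-2*207025/64 + 5)**2 = (-207025/32 + 5)**2 = (-206865/32)**2 = 42793128225/1024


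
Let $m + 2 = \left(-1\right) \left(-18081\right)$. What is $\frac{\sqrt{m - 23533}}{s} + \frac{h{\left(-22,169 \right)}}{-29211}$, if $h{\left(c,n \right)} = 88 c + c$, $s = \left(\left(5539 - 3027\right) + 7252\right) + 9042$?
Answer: $\frac{1958}{29211} + \frac{3 i \sqrt{606}}{18806} \approx 0.06703 + 0.003927 i$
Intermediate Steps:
$m = 18079$ ($m = -2 - -18081 = -2 + 18081 = 18079$)
$s = 18806$ ($s = \left(\left(5539 - 3027\right) + 7252\right) + 9042 = \left(2512 + 7252\right) + 9042 = 9764 + 9042 = 18806$)
$h{\left(c,n \right)} = 89 c$
$\frac{\sqrt{m - 23533}}{s} + \frac{h{\left(-22,169 \right)}}{-29211} = \frac{\sqrt{18079 - 23533}}{18806} + \frac{89 \left(-22\right)}{-29211} = \sqrt{-5454} \cdot \frac{1}{18806} - - \frac{1958}{29211} = 3 i \sqrt{606} \cdot \frac{1}{18806} + \frac{1958}{29211} = \frac{3 i \sqrt{606}}{18806} + \frac{1958}{29211} = \frac{1958}{29211} + \frac{3 i \sqrt{606}}{18806}$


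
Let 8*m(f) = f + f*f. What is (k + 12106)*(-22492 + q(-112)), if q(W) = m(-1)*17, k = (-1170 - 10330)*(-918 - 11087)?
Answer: -3105461578152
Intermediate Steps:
k = 138057500 (k = -11500*(-12005) = 138057500)
m(f) = f/8 + f²/8 (m(f) = (f + f*f)/8 = (f + f²)/8 = f/8 + f²/8)
q(W) = 0 (q(W) = ((⅛)*(-1)*(1 - 1))*17 = ((⅛)*(-1)*0)*17 = 0*17 = 0)
(k + 12106)*(-22492 + q(-112)) = (138057500 + 12106)*(-22492 + 0) = 138069606*(-22492) = -3105461578152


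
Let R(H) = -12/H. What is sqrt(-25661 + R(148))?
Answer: 2*I*sqrt(8782505)/37 ≈ 160.19*I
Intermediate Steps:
sqrt(-25661 + R(148)) = sqrt(-25661 - 12/148) = sqrt(-25661 - 12*1/148) = sqrt(-25661 - 3/37) = sqrt(-949460/37) = 2*I*sqrt(8782505)/37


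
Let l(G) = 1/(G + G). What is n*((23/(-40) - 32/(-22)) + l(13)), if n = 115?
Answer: 120773/1144 ≈ 105.57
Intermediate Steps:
l(G) = 1/(2*G)
n*((23/(-40) - 32/(-22)) + l(13)) = 115*((23/(-40) - 32/(-22)) + (½)/13) = 115*((23*(-1/40) - 32*(-1/22)) + (½)*(1/13)) = 115*((-23/40 + 16/11) + 1/26) = 115*(387/440 + 1/26) = 115*(5251/5720) = 120773/1144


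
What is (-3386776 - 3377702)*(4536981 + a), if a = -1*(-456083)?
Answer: -33775471580592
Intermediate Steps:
a = 456083
(-3386776 - 3377702)*(4536981 + a) = (-3386776 - 3377702)*(4536981 + 456083) = -6764478*4993064 = -33775471580592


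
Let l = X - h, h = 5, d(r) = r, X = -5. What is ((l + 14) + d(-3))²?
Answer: 1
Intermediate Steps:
l = -10 (l = -5 - 1*5 = -5 - 5 = -10)
((l + 14) + d(-3))² = ((-10 + 14) - 3)² = (4 - 3)² = 1² = 1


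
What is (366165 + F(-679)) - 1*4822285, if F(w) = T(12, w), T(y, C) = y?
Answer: -4456108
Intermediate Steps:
F(w) = 12
(366165 + F(-679)) - 1*4822285 = (366165 + 12) - 1*4822285 = 366177 - 4822285 = -4456108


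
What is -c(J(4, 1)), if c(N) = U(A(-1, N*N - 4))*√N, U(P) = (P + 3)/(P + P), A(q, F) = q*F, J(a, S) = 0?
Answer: 0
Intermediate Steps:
A(q, F) = F*q
U(P) = (3 + P)/(2*P) (U(P) = (3 + P)/((2*P)) = (3 + P)*(1/(2*P)) = (3 + P)/(2*P))
c(N) = √N*(7 - N²)/(2*(4 - N²)) (c(N) = ((3 + (N*N - 4)*(-1))/(2*(((N*N - 4)*(-1)))))*√N = ((3 + (N² - 4)*(-1))/(2*(((N² - 4)*(-1)))))*√N = ((3 + (-4 + N²)*(-1))/(2*(((-4 + N²)*(-1)))))*√N = ((3 + (4 - N²))/(2*(4 - N²)))*√N = ((7 - N²)/(2*(4 - N²)))*√N = √N*(7 - N²)/(2*(4 - N²)))
-c(J(4, 1)) = -√0*(7 - 1*0²)/(2*(4 - 1*0²)) = -0*(7 - 1*0)/(2*(4 - 1*0)) = -0*(7 + 0)/(2*(4 + 0)) = -0*7/(2*4) = -1*0 = 0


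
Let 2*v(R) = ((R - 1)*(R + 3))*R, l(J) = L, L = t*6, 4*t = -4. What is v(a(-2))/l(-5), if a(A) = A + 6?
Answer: -7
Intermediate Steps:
t = -1 (t = (1/4)*(-4) = -1)
a(A) = 6 + A
L = -6 (L = -1*6 = -6)
l(J) = -6
v(R) = R*(-1 + R)*(3 + R)/2 (v(R) = (((R - 1)*(R + 3))*R)/2 = (((-1 + R)*(3 + R))*R)/2 = (R*(-1 + R)*(3 + R))/2 = R*(-1 + R)*(3 + R)/2)
v(a(-2))/l(-5) = ((6 - 2)*(-3 + (6 - 2)**2 + 2*(6 - 2))/2)/(-6) = -4*(-3 + 4**2 + 2*4)/12 = -4*(-3 + 16 + 8)/12 = -4*21/12 = -1/6*42 = -7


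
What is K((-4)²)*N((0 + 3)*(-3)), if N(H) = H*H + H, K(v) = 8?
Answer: 576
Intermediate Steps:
N(H) = H + H² (N(H) = H² + H = H + H²)
K((-4)²)*N((0 + 3)*(-3)) = 8*(((0 + 3)*(-3))*(1 + (0 + 3)*(-3))) = 8*((3*(-3))*(1 + 3*(-3))) = 8*(-9*(1 - 9)) = 8*(-9*(-8)) = 8*72 = 576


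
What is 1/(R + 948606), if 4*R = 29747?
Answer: 4/3824171 ≈ 1.0460e-6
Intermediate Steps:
R = 29747/4 (R = (¼)*29747 = 29747/4 ≈ 7436.8)
1/(R + 948606) = 1/(29747/4 + 948606) = 1/(3824171/4) = 4/3824171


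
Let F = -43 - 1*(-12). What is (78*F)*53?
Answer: -128154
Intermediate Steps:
F = -31 (F = -43 + 12 = -31)
(78*F)*53 = (78*(-31))*53 = -2418*53 = -128154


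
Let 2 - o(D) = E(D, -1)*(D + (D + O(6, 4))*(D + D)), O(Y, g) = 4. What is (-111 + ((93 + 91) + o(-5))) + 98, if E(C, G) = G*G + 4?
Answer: 148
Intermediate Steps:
E(C, G) = 4 + G² (E(C, G) = G² + 4 = 4 + G²)
o(D) = 2 - 5*D - 10*D*(4 + D) (o(D) = 2 - (4 + (-1)²)*(D + (D + 4)*(D + D)) = 2 - (4 + 1)*(D + (4 + D)*(2*D)) = 2 - 5*(D + 2*D*(4 + D)) = 2 - (5*D + 10*D*(4 + D)) = 2 + (-5*D - 10*D*(4 + D)) = 2 - 5*D - 10*D*(4 + D))
(-111 + ((93 + 91) + o(-5))) + 98 = (-111 + ((93 + 91) + (2 - 45*(-5) - 10*(-5)²))) + 98 = (-111 + (184 + (2 + 225 - 10*25))) + 98 = (-111 + (184 + (2 + 225 - 250))) + 98 = (-111 + (184 - 23)) + 98 = (-111 + 161) + 98 = 50 + 98 = 148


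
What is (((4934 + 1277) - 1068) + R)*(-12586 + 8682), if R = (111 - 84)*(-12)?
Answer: -18813376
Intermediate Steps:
R = -324 (R = 27*(-12) = -324)
(((4934 + 1277) - 1068) + R)*(-12586 + 8682) = (((4934 + 1277) - 1068) - 324)*(-12586 + 8682) = ((6211 - 1068) - 324)*(-3904) = (5143 - 324)*(-3904) = 4819*(-3904) = -18813376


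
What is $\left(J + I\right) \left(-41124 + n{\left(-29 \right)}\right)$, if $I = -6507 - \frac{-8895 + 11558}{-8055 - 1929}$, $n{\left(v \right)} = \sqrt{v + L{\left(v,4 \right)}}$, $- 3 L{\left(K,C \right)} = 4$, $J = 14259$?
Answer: $- \frac{265245108437}{832} + \frac{77398631 i \sqrt{273}}{29952} \approx -3.188 \cdot 10^{8} + 42696.0 i$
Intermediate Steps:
$L{\left(K,C \right)} = - \frac{4}{3}$ ($L{\left(K,C \right)} = \left(- \frac{1}{3}\right) 4 = - \frac{4}{3}$)
$n{\left(v \right)} = \sqrt{- \frac{4}{3} + v}$ ($n{\left(v \right)} = \sqrt{v - \frac{4}{3}} = \sqrt{- \frac{4}{3} + v}$)
$I = - \frac{64963225}{9984}$ ($I = -6507 - \frac{2663}{-9984} = -6507 - 2663 \left(- \frac{1}{9984}\right) = -6507 - - \frac{2663}{9984} = -6507 + \frac{2663}{9984} = - \frac{64963225}{9984} \approx -6506.7$)
$\left(J + I\right) \left(-41124 + n{\left(-29 \right)}\right) = \left(14259 - \frac{64963225}{9984}\right) \left(-41124 + \frac{\sqrt{-12 + 9 \left(-29\right)}}{3}\right) = \frac{77398631 \left(-41124 + \frac{\sqrt{-12 - 261}}{3}\right)}{9984} = \frac{77398631 \left(-41124 + \frac{\sqrt{-273}}{3}\right)}{9984} = \frac{77398631 \left(-41124 + \frac{i \sqrt{273}}{3}\right)}{9984} = - \frac{265245108437}{832} + \frac{77398631 i \sqrt{273}}{29952}$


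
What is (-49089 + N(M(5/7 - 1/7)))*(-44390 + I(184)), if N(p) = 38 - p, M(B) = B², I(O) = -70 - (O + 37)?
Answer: 15341636245/7 ≈ 2.1917e+9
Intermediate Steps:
I(O) = -107 - O (I(O) = -70 - (37 + O) = -70 + (-37 - O) = -107 - O)
(-49089 + N(M(5/7 - 1/7)))*(-44390 + I(184)) = (-49089 + (38 - (5/7 - 1/7)²))*(-44390 + (-107 - 1*184)) = (-49089 + (38 - (5*(⅐) - 1*⅐)²))*(-44390 + (-107 - 184)) = (-49089 + (38 - (5/7 - ⅐)²))*(-44390 - 291) = (-49089 + (38 - (4/7)²))*(-44681) = (-49089 + (38 - 1*16/49))*(-44681) = (-49089 + (38 - 16/49))*(-44681) = (-49089 + 1846/49)*(-44681) = -2403515/49*(-44681) = 15341636245/7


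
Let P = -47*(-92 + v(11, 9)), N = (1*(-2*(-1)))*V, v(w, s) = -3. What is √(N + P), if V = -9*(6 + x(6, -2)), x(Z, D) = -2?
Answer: √4393 ≈ 66.280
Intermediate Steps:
V = -36 (V = -9*(6 - 2) = -9*4 = -36)
N = -72 (N = (1*(-2*(-1)))*(-36) = (1*2)*(-36) = 2*(-36) = -72)
P = 4465 (P = -47*(-92 - 3) = -47*(-95) = 4465)
√(N + P) = √(-72 + 4465) = √4393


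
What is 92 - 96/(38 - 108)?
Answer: 3268/35 ≈ 93.371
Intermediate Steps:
92 - 96/(38 - 108) = 92 - 96/(-70) = 92 - 96*(-1/70) = 92 + 48/35 = 3268/35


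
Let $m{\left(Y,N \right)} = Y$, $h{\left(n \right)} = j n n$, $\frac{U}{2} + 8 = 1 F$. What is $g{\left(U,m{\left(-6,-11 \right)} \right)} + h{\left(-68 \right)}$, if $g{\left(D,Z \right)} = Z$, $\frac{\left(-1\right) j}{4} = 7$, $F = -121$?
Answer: $-129478$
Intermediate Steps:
$j = -28$ ($j = \left(-4\right) 7 = -28$)
$U = -258$ ($U = -16 + 2 \cdot 1 \left(-121\right) = -16 + 2 \left(-121\right) = -16 - 242 = -258$)
$h{\left(n \right)} = - 28 n^{2}$ ($h{\left(n \right)} = - 28 n n = - 28 n^{2}$)
$g{\left(U,m{\left(-6,-11 \right)} \right)} + h{\left(-68 \right)} = -6 - 28 \left(-68\right)^{2} = -6 - 129472 = -129478$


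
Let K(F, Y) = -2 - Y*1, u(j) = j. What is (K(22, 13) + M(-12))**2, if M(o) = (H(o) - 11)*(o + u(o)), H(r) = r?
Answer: 288369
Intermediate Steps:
K(F, Y) = -2 - Y
M(o) = 2*o*(-11 + o) (M(o) = (o - 11)*(o + o) = (-11 + o)*(2*o) = 2*o*(-11 + o))
(K(22, 13) + M(-12))**2 = ((-2 - 1*13) + 2*(-12)*(-11 - 12))**2 = ((-2 - 13) + 2*(-12)*(-23))**2 = (-15 + 552)**2 = 537**2 = 288369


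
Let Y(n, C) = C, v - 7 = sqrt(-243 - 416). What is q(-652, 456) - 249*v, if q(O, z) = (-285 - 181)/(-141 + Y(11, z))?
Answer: -549511/315 - 249*I*sqrt(659) ≈ -1744.5 - 6392.1*I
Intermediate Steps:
v = 7 + I*sqrt(659) (v = 7 + sqrt(-243 - 416) = 7 + sqrt(-659) = 7 + I*sqrt(659) ≈ 7.0 + 25.671*I)
q(O, z) = -466/(-141 + z) (q(O, z) = (-285 - 181)/(-141 + z) = -466/(-141 + z))
q(-652, 456) - 249*v = -466/(-141 + 456) - 249*(7 + I*sqrt(659)) = -466/315 + (-1743 - 249*I*sqrt(659)) = -549511/315 - 249*I*sqrt(659)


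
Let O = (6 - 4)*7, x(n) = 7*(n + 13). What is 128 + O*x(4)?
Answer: 1794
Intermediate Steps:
x(n) = 91 + 7*n (x(n) = 7*(13 + n) = 91 + 7*n)
O = 14 (O = 2*7 = 14)
128 + O*x(4) = 128 + 14*(91 + 7*4) = 128 + 14*(91 + 28) = 128 + 14*119 = 128 + 1666 = 1794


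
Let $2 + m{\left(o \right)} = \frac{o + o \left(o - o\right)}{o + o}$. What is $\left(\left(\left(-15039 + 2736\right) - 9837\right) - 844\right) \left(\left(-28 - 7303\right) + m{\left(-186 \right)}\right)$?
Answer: $168530180$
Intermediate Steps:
$m{\left(o \right)} = - \frac{3}{2}$ ($m{\left(o \right)} = -2 + \frac{o + o \left(o - o\right)}{o + o} = -2 + \frac{o + o 0}{2 o} = -2 + \left(o + 0\right) \frac{1}{2 o} = -2 + o \frac{1}{2 o} = -2 + \frac{1}{2} = - \frac{3}{2}$)
$\left(\left(\left(-15039 + 2736\right) - 9837\right) - 844\right) \left(\left(-28 - 7303\right) + m{\left(-186 \right)}\right) = \left(\left(\left(-15039 + 2736\right) - 9837\right) - 844\right) \left(\left(-28 - 7303\right) - \frac{3}{2}\right) = \left(\left(-12303 - 9837\right) - 844\right) \left(\left(-28 - 7303\right) - \frac{3}{2}\right) = \left(-22140 - 844\right) \left(-7331 - \frac{3}{2}\right) = \left(-22984\right) \left(- \frac{14665}{2}\right) = 168530180$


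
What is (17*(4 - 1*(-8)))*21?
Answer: 4284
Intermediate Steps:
(17*(4 - 1*(-8)))*21 = (17*(4 + 8))*21 = (17*12)*21 = 204*21 = 4284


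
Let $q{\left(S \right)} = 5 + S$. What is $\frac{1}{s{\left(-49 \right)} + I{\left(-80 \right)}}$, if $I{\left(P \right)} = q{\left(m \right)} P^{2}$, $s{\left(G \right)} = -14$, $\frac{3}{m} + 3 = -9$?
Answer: $\frac{1}{30386} \approx 3.291 \cdot 10^{-5}$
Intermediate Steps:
$m = - \frac{1}{4}$ ($m = \frac{3}{-3 - 9} = \frac{3}{-12} = 3 \left(- \frac{1}{12}\right) = - \frac{1}{4} \approx -0.25$)
$I{\left(P \right)} = \frac{19 P^{2}}{4}$ ($I{\left(P \right)} = \left(5 - \frac{1}{4}\right) P^{2} = \frac{19 P^{2}}{4}$)
$\frac{1}{s{\left(-49 \right)} + I{\left(-80 \right)}} = \frac{1}{-14 + \frac{19 \left(-80\right)^{2}}{4}} = \frac{1}{-14 + \frac{19}{4} \cdot 6400} = \frac{1}{-14 + 30400} = \frac{1}{30386}$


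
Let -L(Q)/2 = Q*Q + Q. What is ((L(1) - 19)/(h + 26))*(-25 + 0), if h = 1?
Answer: 575/27 ≈ 21.296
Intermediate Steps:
L(Q) = -2*Q - 2*Q² (L(Q) = -2*(Q*Q + Q) = -2*(Q² + Q) = -2*(Q + Q²) = -2*Q - 2*Q²)
((L(1) - 19)/(h + 26))*(-25 + 0) = ((-2*1*(1 + 1) - 19)/(1 + 26))*(-25 + 0) = ((-2*1*2 - 19)/27)*(-25) = ((-4 - 19)*(1/27))*(-25) = -23*1/27*(-25) = -23/27*(-25) = 575/27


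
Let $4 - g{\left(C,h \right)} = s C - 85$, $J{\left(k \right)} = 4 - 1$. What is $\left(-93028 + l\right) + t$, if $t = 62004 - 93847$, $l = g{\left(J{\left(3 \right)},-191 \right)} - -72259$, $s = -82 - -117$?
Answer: $-52628$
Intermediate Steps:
$s = 35$ ($s = -82 + 117 = 35$)
$J{\left(k \right)} = 3$
$g{\left(C,h \right)} = 89 - 35 C$ ($g{\left(C,h \right)} = 4 - \left(35 C - 85\right) = 4 - \left(-85 + 35 C\right) = 89 - 35 C$)
$l = 72243$ ($l = \left(89 - 105\right) - -72259 = \left(89 - 105\right) + 72259 = -16 + 72259 = 72243$)
$t = -31843$
$\left(-93028 + l\right) + t = \left(-93028 + 72243\right) - 31843 = -20785 - 31843 = -52628$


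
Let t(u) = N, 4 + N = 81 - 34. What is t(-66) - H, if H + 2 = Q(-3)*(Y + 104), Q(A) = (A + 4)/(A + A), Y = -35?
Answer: 113/2 ≈ 56.500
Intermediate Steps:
Q(A) = (4 + A)/(2*A) (Q(A) = (4 + A)/((2*A)) = (4 + A)*(1/(2*A)) = (4 + A)/(2*A))
N = 43 (N = -4 + (81 - 34) = -4 + 47 = 43)
t(u) = 43
H = -27/2 (H = -2 + ((1/2)*(4 - 3)/(-3))*(-35 + 104) = -2 + ((1/2)*(-1/3)*1)*69 = -2 - 1/6*69 = -2 - 23/2 = -27/2 ≈ -13.500)
t(-66) - H = 43 - 1*(-27/2) = 43 + 27/2 = 113/2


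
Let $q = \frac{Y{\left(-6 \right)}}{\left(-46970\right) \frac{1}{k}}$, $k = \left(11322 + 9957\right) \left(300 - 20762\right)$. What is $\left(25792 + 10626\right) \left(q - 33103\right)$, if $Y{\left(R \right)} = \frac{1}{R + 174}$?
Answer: $- \frac{791420917102373}{657580} \approx -1.2035 \cdot 10^{9}$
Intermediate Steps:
$k = -435410898$ ($k = 21279 \left(-20462\right) = -435410898$)
$Y{\left(R \right)} = \frac{1}{174 + R}$
$q = \frac{72568483}{1315160}$ ($q = \frac{1}{\left(174 - 6\right) \left(- \frac{46970}{-435410898}\right)} = \frac{1}{168 \left(\left(-46970\right) \left(- \frac{1}{435410898}\right)\right)} = \frac{1}{168 \cdot \frac{23485}{217705449}} = \frac{1}{168} \cdot \frac{217705449}{23485} = \frac{72568483}{1315160} \approx 55.178$)
$\left(25792 + 10626\right) \left(q - 33103\right) = \left(25792 + 10626\right) \left(\frac{72568483}{1315160} - 33103\right) = 36418 \left(- \frac{43463172997}{1315160}\right) = - \frac{791420917102373}{657580}$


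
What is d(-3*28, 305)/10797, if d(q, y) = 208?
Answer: 208/10797 ≈ 0.019265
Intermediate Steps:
d(-3*28, 305)/10797 = 208/10797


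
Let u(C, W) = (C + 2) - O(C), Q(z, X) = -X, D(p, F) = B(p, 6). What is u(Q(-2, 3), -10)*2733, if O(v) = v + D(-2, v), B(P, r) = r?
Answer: -10932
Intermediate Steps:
D(p, F) = 6
O(v) = 6 + v (O(v) = v + 6 = 6 + v)
u(C, W) = -4 (u(C, W) = (C + 2) - (6 + C) = (2 + C) + (-6 - C) = -4)
u(Q(-2, 3), -10)*2733 = -4*2733 = -10932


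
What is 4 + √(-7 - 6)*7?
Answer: 4 + 7*I*√13 ≈ 4.0 + 25.239*I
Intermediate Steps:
4 + √(-7 - 6)*7 = 4 + √(-13)*7 = 4 + (I*√13)*7 = 4 + 7*I*√13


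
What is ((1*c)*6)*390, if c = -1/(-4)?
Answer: 585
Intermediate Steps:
c = 1/4 (c = -(-1)/4 = -1*(-1/4) = 1/4 ≈ 0.25000)
((1*c)*6)*390 = ((1*(1/4))*6)*390 = ((1/4)*6)*390 = (3/2)*390 = 585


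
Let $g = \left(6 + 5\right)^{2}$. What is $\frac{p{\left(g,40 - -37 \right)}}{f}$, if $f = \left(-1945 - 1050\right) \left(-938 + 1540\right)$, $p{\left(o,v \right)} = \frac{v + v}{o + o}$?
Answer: $- \frac{1}{2833270} \approx -3.5295 \cdot 10^{-7}$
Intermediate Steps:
$g = 121$ ($g = 11^{2} = 121$)
$p{\left(o,v \right)} = \frac{v}{o}$ ($p{\left(o,v \right)} = \frac{2 v}{2 o} = 2 v \frac{1}{2 o} = \frac{v}{o}$)
$f = -1802990$ ($f = \left(-2995\right) 602 = -1802990$)
$\frac{p{\left(g,40 - -37 \right)}}{f} = \frac{\left(40 - -37\right) \frac{1}{121}}{-1802990} = \left(40 + 37\right) \frac{1}{121} \left(- \frac{1}{1802990}\right) = 77 \cdot \frac{1}{121} \left(- \frac{1}{1802990}\right) = \frac{7}{11} \left(- \frac{1}{1802990}\right) = - \frac{1}{2833270}$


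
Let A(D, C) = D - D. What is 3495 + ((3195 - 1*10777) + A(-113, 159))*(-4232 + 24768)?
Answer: -155700457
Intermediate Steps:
A(D, C) = 0
3495 + ((3195 - 1*10777) + A(-113, 159))*(-4232 + 24768) = 3495 + ((3195 - 1*10777) + 0)*(-4232 + 24768) = 3495 + ((3195 - 10777) + 0)*20536 = 3495 + (-7582 + 0)*20536 = 3495 - 7582*20536 = 3495 - 155703952 = -155700457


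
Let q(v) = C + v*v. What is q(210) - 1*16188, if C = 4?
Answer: 27916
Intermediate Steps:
q(v) = 4 + v² (q(v) = 4 + v*v = 4 + v²)
q(210) - 1*16188 = (4 + 210²) - 1*16188 = (4 + 44100) - 16188 = 44104 - 16188 = 27916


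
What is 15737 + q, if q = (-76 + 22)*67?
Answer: 12119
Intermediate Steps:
q = -3618 (q = -54*67 = -3618)
15737 + q = 15737 - 3618 = 12119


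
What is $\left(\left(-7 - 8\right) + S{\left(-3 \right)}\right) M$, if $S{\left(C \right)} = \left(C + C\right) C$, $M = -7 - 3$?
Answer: $-30$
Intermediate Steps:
$M = -10$ ($M = -7 - 3 = -10$)
$S{\left(C \right)} = 2 C^{2}$ ($S{\left(C \right)} = 2 C C = 2 C^{2}$)
$\left(\left(-7 - 8\right) + S{\left(-3 \right)}\right) M = \left(\left(-7 - 8\right) + 2 \left(-3\right)^{2}\right) \left(-10\right) = \left(\left(-7 - 8\right) + 2 \cdot 9\right) \left(-10\right) = \left(-15 + 18\right) \left(-10\right) = 3 \left(-10\right) = -30$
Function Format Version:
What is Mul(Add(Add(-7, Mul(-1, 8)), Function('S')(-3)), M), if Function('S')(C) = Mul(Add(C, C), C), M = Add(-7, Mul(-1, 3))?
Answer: -30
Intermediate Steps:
M = -10 (M = Add(-7, -3) = -10)
Function('S')(C) = Mul(2, Pow(C, 2)) (Function('S')(C) = Mul(Mul(2, C), C) = Mul(2, Pow(C, 2)))
Mul(Add(Add(-7, Mul(-1, 8)), Function('S')(-3)), M) = Mul(Add(Add(-7, Mul(-1, 8)), Mul(2, Pow(-3, 2))), -10) = Mul(Add(Add(-7, -8), Mul(2, 9)), -10) = Mul(Add(-15, 18), -10) = Mul(3, -10) = -30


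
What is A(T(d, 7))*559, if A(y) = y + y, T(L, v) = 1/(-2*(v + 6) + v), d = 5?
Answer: -1118/19 ≈ -58.842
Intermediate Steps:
T(L, v) = 1/(-12 - v) (T(L, v) = 1/(-2*(6 + v) + v) = 1/((-12 - 2*v) + v) = 1/(-12 - v))
A(y) = 2*y
A(T(d, 7))*559 = (2*(-1/(12 + 7)))*559 = (2*(-1/19))*559 = -2/19*559 = -1118/19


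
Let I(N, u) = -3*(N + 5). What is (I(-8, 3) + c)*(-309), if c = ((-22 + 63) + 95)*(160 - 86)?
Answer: -3112557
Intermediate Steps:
c = 10064 (c = (41 + 95)*74 = 136*74 = 10064)
I(N, u) = -15 - 3*N (I(N, u) = -3*(5 + N) = -15 - 3*N)
(I(-8, 3) + c)*(-309) = ((-15 - 3*(-8)) + 10064)*(-309) = ((-15 + 24) + 10064)*(-309) = (9 + 10064)*(-309) = 10073*(-309) = -3112557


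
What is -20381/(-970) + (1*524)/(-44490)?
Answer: 90624241/4315530 ≈ 21.000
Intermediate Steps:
-20381/(-970) + (1*524)/(-44490) = -20381*(-1/970) + 524*(-1/44490) = 20381/970 - 262/22245 = 90624241/4315530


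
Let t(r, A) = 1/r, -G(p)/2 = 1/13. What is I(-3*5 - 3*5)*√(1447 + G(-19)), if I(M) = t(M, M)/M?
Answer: √244517/11700 ≈ 0.042264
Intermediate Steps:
G(p) = -2/13
I(M) = M⁻² (I(M) = 1/(M*M) = M⁻²)
I(-3*5 - 3*5)*√(1447 + G(-19)) = √(1447 - 2/13)/(-3*5 - 3*5)² = √(18809/13)/(-15 - 15)² = (√244517/13)/(-30)² = (√244517/13)/900 = √244517/11700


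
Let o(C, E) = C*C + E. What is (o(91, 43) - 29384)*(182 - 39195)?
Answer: 821613780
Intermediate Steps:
o(C, E) = E + C² (o(C, E) = C² + E = E + C²)
(o(91, 43) - 29384)*(182 - 39195) = ((43 + 91²) - 29384)*(182 - 39195) = ((43 + 8281) - 29384)*(-39013) = (8324 - 29384)*(-39013) = -21060*(-39013) = 821613780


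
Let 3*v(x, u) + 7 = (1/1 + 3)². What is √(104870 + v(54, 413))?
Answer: √104873 ≈ 323.84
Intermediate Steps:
v(x, u) = 3 (v(x, u) = -7/3 + (1/1 + 3)²/3 = -7/3 + (1 + 3)²/3 = -7/3 + (⅓)*4² = -7/3 + (⅓)*16 = -7/3 + 16/3 = 3)
√(104870 + v(54, 413)) = √(104870 + 3) = √104873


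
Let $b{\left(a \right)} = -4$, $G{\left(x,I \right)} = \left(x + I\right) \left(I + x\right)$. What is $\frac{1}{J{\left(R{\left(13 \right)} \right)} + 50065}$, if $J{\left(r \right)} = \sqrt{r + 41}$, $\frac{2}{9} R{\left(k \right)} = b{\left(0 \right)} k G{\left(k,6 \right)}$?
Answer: $\frac{50065}{2506588658} - \frac{i \sqrt{84433}}{2506588658} \approx 1.9973 \cdot 10^{-5} - 1.1592 \cdot 10^{-7} i$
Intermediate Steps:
$G{\left(x,I \right)} = \left(I + x\right)^{2}$ ($G{\left(x,I \right)} = \left(I + x\right) \left(I + x\right) = \left(I + x\right)^{2}$)
$R{\left(k \right)} = - 18 k \left(6 + k\right)^{2}$ ($R{\left(k \right)} = \frac{9 - 4 k \left(6 + k\right)^{2}}{2} = \frac{9 \left(- 4 k \left(6 + k\right)^{2}\right)}{2} = - 18 k \left(6 + k\right)^{2}$)
$J{\left(r \right)} = \sqrt{41 + r}$
$\frac{1}{J{\left(R{\left(13 \right)} \right)} + 50065} = \frac{1}{\sqrt{41 - 234 \left(6 + 13\right)^{2}} + 50065} = \frac{1}{\sqrt{41 - 234 \cdot 19^{2}} + 50065} = \frac{1}{\sqrt{41 - 234 \cdot 361} + 50065} = \frac{1}{\sqrt{41 - 84474} + 50065} = \frac{1}{\sqrt{-84433} + 50065} = \frac{1}{i \sqrt{84433} + 50065} = \frac{1}{50065 + i \sqrt{84433}}$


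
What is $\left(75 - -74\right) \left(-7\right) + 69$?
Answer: $-974$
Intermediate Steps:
$\left(75 - -74\right) \left(-7\right) + 69 = \left(75 + 74\right) \left(-7\right) + 69 = 149 \left(-7\right) + 69 = -1043 + 69 = -974$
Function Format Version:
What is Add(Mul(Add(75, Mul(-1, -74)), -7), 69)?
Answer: -974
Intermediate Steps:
Add(Mul(Add(75, Mul(-1, -74)), -7), 69) = Add(Mul(Add(75, 74), -7), 69) = Add(Mul(149, -7), 69) = Add(-1043, 69) = -974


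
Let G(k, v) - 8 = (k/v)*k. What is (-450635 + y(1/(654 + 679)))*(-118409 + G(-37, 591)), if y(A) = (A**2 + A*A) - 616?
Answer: 56106455184127822214/1050141399 ≈ 5.3428e+10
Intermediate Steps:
y(A) = -616 + 2*A**2 (y(A) = (A**2 + A**2) - 616 = 2*A**2 - 616 = -616 + 2*A**2)
G(k, v) = 8 + k**2/v (G(k, v) = 8 + (k/v)*k = 8 + k**2/v)
(-450635 + y(1/(654 + 679)))*(-118409 + G(-37, 591)) = (-450635 + (-616 + 2*(1/(654 + 679))**2))*(-118409 + (8 + (-37)**2/591)) = (-450635 + (-616 + 2*(1/1333)**2))*(-118409 + (8 + 1369*(1/591))) = (-450635 + (-616 + 2*(1/1333)**2))*(-118409 + (8 + 1369/591)) = (-450635 + (-616 + 2*(1/1776889)))*(-118409 + 6097/591) = (-450635 + (-616 + 2/1776889))*(-69973622/591) = (-450635 - 1094563622/1776889)*(-69973622/591) = -801822938137/1776889*(-69973622/591) = 56106455184127822214/1050141399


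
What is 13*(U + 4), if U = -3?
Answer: 13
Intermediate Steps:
13*(U + 4) = 13*(-3 + 4) = 13*1 = 13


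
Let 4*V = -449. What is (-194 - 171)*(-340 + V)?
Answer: 660285/4 ≈ 1.6507e+5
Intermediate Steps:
V = -449/4 (V = (¼)*(-449) = -449/4 ≈ -112.25)
(-194 - 171)*(-340 + V) = (-194 - 171)*(-340 - 449/4) = -365*(-1809/4) = 660285/4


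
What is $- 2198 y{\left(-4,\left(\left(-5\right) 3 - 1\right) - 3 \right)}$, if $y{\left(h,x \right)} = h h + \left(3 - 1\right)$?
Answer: $-39564$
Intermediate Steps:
$y{\left(h,x \right)} = 2 + h^{2}$ ($y{\left(h,x \right)} = h^{2} + \left(3 - 1\right) = h^{2} + 2 = 2 + h^{2}$)
$- 2198 y{\left(-4,\left(\left(-5\right) 3 - 1\right) - 3 \right)} = - 2198 \left(2 + \left(-4\right)^{2}\right) = - 2198 \left(2 + 16\right) = \left(-2198\right) 18 = -39564$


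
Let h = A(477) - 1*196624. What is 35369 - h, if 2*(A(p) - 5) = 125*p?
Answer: 404351/2 ≈ 2.0218e+5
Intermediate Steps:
A(p) = 5 + 125*p/2 (A(p) = 5 + (125*p)/2 = 5 + 125*p/2)
h = -333613/2 (h = (5 + (125/2)*477) - 1*196624 = (5 + 59625/2) - 196624 = 59635/2 - 196624 = -333613/2 ≈ -1.6681e+5)
35369 - h = 35369 - 1*(-333613/2) = 35369 + 333613/2 = 404351/2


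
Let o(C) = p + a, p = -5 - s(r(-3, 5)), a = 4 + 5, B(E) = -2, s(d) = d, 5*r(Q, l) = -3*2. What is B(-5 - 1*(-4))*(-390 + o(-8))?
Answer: 3848/5 ≈ 769.60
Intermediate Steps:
r(Q, l) = -6/5 (r(Q, l) = (-3*2)/5 = (⅕)*(-6) = -6/5)
a = 9
p = -19/5 (p = -5 - 1*(-6/5) = -5 + 6/5 = -19/5 ≈ -3.8000)
o(C) = 26/5 (o(C) = -19/5 + 9 = 26/5)
B(-5 - 1*(-4))*(-390 + o(-8)) = -2*(-390 + 26/5) = -2*(-1924/5) = 3848/5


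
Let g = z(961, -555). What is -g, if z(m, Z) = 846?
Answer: -846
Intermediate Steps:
g = 846
-g = -1*846 = -846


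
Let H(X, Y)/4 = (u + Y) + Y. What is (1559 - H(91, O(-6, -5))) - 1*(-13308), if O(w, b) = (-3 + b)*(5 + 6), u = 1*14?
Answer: 15515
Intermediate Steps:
u = 14
O(w, b) = -33 + 11*b (O(w, b) = (-3 + b)*11 = -33 + 11*b)
H(X, Y) = 56 + 8*Y (H(X, Y) = 4*((14 + Y) + Y) = 4*(14 + 2*Y) = 56 + 8*Y)
(1559 - H(91, O(-6, -5))) - 1*(-13308) = (1559 - (56 + 8*(-33 + 11*(-5)))) - 1*(-13308) = (1559 - (56 + 8*(-33 - 55))) + 13308 = (1559 - (56 + 8*(-88))) + 13308 = (1559 - (56 - 704)) + 13308 = (1559 - 1*(-648)) + 13308 = (1559 + 648) + 13308 = 2207 + 13308 = 15515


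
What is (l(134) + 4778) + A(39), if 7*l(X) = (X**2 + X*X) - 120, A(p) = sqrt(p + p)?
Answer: 69238/7 + sqrt(78) ≈ 9900.0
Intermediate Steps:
A(p) = sqrt(2)*sqrt(p) (A(p) = sqrt(2*p) = sqrt(2)*sqrt(p))
l(X) = -120/7 + 2*X**2/7 (l(X) = ((X**2 + X*X) - 120)/7 = ((X**2 + X**2) - 120)/7 = (2*X**2 - 120)/7 = (-120 + 2*X**2)/7 = -120/7 + 2*X**2/7)
(l(134) + 4778) + A(39) = ((-120/7 + (2/7)*134**2) + 4778) + sqrt(2)*sqrt(39) = ((-120/7 + (2/7)*17956) + 4778) + sqrt(78) = ((-120/7 + 35912/7) + 4778) + sqrt(78) = (35792/7 + 4778) + sqrt(78) = 69238/7 + sqrt(78)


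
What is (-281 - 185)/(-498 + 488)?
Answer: 233/5 ≈ 46.600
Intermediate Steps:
(-281 - 185)/(-498 + 488) = -466/(-10) = -466*(-1/10) = 233/5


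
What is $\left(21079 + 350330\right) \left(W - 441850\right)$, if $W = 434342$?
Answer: $-2788538772$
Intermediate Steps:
$\left(21079 + 350330\right) \left(W - 441850\right) = \left(21079 + 350330\right) \left(434342 - 441850\right) = 371409 \left(-7508\right) = -2788538772$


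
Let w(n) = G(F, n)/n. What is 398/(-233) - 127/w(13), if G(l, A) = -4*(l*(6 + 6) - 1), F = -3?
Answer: -443587/34484 ≈ -12.864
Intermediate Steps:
G(l, A) = 4 - 48*l (G(l, A) = -4*(l*12 - 1) = -4*(12*l - 1) = -4*(-1 + 12*l) = 4 - 48*l)
w(n) = 148/n (w(n) = (4 - 48*(-3))/n = (4 + 144)/n = 148/n)
398/(-233) - 127/w(13) = 398/(-233) - 127/(148/13) = 398*(-1/233) - 127/(148*(1/13)) = -398/233 - 127/148/13 = -398/233 - 127*13/148 = -398/233 - 1651/148 = -443587/34484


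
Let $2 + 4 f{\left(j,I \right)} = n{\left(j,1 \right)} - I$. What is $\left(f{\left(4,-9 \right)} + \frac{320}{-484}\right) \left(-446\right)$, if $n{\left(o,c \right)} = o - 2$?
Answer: $- \frac{171487}{242} \approx -708.62$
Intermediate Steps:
$n{\left(o,c \right)} = -2 + o$
$f{\left(j,I \right)} = -1 - \frac{I}{4} + \frac{j}{4}$ ($f{\left(j,I \right)} = - \frac{1}{2} + \frac{\left(-2 + j\right) - I}{4} = - \frac{1}{2} + \frac{-2 + j - I}{4} = - \frac{1}{2} - \left(\frac{1}{2} - \frac{j}{4} + \frac{I}{4}\right) = -1 - \frac{I}{4} + \frac{j}{4}$)
$\left(f{\left(4,-9 \right)} + \frac{320}{-484}\right) \left(-446\right) = \left(\left(-1 - - \frac{9}{4} + \frac{1}{4} \cdot 4\right) + \frac{320}{-484}\right) \left(-446\right) = \left(\left(-1 + \frac{9}{4} + 1\right) + 320 \left(- \frac{1}{484}\right)\right) \left(-446\right) = \left(\frac{9}{4} - \frac{80}{121}\right) \left(-446\right) = \frac{769}{484} \left(-446\right) = - \frac{171487}{242}$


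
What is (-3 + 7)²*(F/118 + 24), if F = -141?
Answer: 21528/59 ≈ 364.88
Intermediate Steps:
(-3 + 7)²*(F/118 + 24) = (-3 + 7)²*(-141/118 + 24) = 4²*(-141*1/118 + 24) = 16*(-141/118 + 24) = 16*(2691/118) = 21528/59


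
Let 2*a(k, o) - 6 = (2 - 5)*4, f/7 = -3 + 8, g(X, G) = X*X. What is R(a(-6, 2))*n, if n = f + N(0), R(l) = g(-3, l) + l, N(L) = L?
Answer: 210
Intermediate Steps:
g(X, G) = X²
f = 35 (f = 7*(-3 + 8) = 7*5 = 35)
a(k, o) = -3 (a(k, o) = 3 + ((2 - 5)*4)/2 = 3 + (-3*4)/2 = 3 + (½)*(-12) = 3 - 6 = -3)
R(l) = 9 + l (R(l) = (-3)² + l = 9 + l)
n = 35 (n = 35 + 0 = 35)
R(a(-6, 2))*n = (9 - 3)*35 = 6*35 = 210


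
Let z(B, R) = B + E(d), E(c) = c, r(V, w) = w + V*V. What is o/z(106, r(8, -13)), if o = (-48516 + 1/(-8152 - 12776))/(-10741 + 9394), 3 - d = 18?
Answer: 1015342849/2565291456 ≈ 0.39580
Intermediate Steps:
d = -15 (d = 3 - 1*18 = 3 - 18 = -15)
r(V, w) = w + V²
z(B, R) = -15 + B (z(B, R) = B - 15 = -15 + B)
o = 1015342849/28190016 (o = (-48516 + 1/(-20928))/(-1347) = (-48516 - 1/20928)*(-1/1347) = -1015342849/20928*(-1/1347) = 1015342849/28190016 ≈ 36.018)
o/z(106, r(8, -13)) = 1015342849/(28190016*(-15 + 106)) = (1015342849/28190016)/91 = (1015342849/28190016)*(1/91) = 1015342849/2565291456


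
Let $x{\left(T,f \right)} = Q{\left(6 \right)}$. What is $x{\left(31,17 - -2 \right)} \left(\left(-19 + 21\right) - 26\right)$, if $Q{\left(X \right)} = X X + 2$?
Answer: $-912$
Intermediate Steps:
$Q{\left(X \right)} = 2 + X^{2}$ ($Q{\left(X \right)} = X^{2} + 2 = 2 + X^{2}$)
$x{\left(T,f \right)} = 38$ ($x{\left(T,f \right)} = 2 + 6^{2} = 2 + 36 = 38$)
$x{\left(31,17 - -2 \right)} \left(\left(-19 + 21\right) - 26\right) = 38 \left(\left(-19 + 21\right) - 26\right) = 38 \left(2 - 26\right) = 38 \left(-24\right) = -912$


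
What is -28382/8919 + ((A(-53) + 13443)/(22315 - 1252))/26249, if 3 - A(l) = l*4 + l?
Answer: -5230598044675/1643720228451 ≈ -3.1822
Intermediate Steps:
A(l) = 3 - 5*l (A(l) = 3 - (l*4 + l) = 3 - (4*l + l) = 3 - 5*l)
-28382/8919 + ((A(-53) + 13443)/(22315 - 1252))/26249 = -28382/8919 + (((3 - 5*(-53)) + 13443)/(22315 - 1252))/26249 = -28382*1/8919 + (((3 + 265) + 13443)/21063)*(1/26249) = -28382/8919 + ((268 + 13443)*(1/21063))*(1/26249) = -28382/8919 + (13711*(1/21063))*(1/26249) = -28382/8919 + (13711/21063)*(1/26249) = -28382/8919 + 13711/552882687 = -5230598044675/1643720228451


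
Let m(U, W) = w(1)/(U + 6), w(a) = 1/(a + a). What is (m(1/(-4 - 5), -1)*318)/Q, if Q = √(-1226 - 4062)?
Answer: -27*I*√1322/2644 ≈ -0.37129*I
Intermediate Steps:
Q = 2*I*√1322 (Q = √(-5288) = 2*I*√1322 ≈ 72.719*I)
w(a) = 1/(2*a)
m(U, W) = 1/(2*(6 + U)) (m(U, W) = ((½)/1)/(U + 6) = ((½)*1)/(6 + U) = 1/(2*(6 + U)))
(m(1/(-4 - 5), -1)*318)/Q = ((1/(2*(6 + 1/(-4 - 5))))*318)/((2*I*√1322)) = ((1/(2*(6 + 1/(-9))))*318)*(-I*√1322/2644) = ((1/(2*(6 - ⅑)))*318)*(-I*√1322/2644) = ((1/(2*(53/9)))*318)*(-I*√1322/2644) = (((½)*(9/53))*318)*(-I*√1322/2644) = ((9/106)*318)*(-I*√1322/2644) = 27*(-I*√1322/2644) = -27*I*√1322/2644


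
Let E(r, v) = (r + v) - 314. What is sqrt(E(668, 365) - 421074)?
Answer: I*sqrt(420355) ≈ 648.35*I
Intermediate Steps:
E(r, v) = -314 + r + v
sqrt(E(668, 365) - 421074) = sqrt((-314 + 668 + 365) - 421074) = sqrt(719 - 421074) = sqrt(-420355) = I*sqrt(420355)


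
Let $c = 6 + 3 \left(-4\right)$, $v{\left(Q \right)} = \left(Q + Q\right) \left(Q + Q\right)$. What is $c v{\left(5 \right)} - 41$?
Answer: $-641$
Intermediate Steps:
$v{\left(Q \right)} = 4 Q^{2}$ ($v{\left(Q \right)} = 2 Q 2 Q = 4 Q^{2}$)
$c = -6$ ($c = 6 - 12 = -6$)
$c v{\left(5 \right)} - 41 = - 6 \cdot 4 \cdot 5^{2} - 41 = - 6 \cdot 4 \cdot 25 - 41 = \left(-6\right) 100 - 41 = -600 - 41 = -641$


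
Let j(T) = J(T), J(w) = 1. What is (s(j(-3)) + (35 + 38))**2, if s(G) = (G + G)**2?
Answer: 5929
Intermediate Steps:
j(T) = 1
s(G) = 4*G**2 (s(G) = (2*G)**2 = 4*G**2)
(s(j(-3)) + (35 + 38))**2 = (4*1**2 + (35 + 38))**2 = (4*1 + 73)**2 = (4 + 73)**2 = 77**2 = 5929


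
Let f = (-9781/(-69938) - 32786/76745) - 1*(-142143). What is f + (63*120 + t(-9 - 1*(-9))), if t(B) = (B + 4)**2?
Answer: 803598992056967/5367391810 ≈ 1.4972e+5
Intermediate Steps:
t(B) = (4 + B)**2
f = 762935631704407/5367391810 (f = (-9781*(-1/69938) - 32786*1/76745) + 142143 = (9781/69938 - 32786/76745) + 142143 = -1542344423/5367391810 + 142143 = 762935631704407/5367391810 ≈ 1.4214e+5)
f + (63*120 + t(-9 - 1*(-9))) = 762935631704407/5367391810 + (63*120 + (4 + (-9 - 1*(-9)))**2) = 762935631704407/5367391810 + (7560 + (4 + (-9 + 9))**2) = 762935631704407/5367391810 + (7560 + (4 + 0)**2) = 762935631704407/5367391810 + (7560 + 4**2) = 762935631704407/5367391810 + (7560 + 16) = 762935631704407/5367391810 + 7576 = 803598992056967/5367391810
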